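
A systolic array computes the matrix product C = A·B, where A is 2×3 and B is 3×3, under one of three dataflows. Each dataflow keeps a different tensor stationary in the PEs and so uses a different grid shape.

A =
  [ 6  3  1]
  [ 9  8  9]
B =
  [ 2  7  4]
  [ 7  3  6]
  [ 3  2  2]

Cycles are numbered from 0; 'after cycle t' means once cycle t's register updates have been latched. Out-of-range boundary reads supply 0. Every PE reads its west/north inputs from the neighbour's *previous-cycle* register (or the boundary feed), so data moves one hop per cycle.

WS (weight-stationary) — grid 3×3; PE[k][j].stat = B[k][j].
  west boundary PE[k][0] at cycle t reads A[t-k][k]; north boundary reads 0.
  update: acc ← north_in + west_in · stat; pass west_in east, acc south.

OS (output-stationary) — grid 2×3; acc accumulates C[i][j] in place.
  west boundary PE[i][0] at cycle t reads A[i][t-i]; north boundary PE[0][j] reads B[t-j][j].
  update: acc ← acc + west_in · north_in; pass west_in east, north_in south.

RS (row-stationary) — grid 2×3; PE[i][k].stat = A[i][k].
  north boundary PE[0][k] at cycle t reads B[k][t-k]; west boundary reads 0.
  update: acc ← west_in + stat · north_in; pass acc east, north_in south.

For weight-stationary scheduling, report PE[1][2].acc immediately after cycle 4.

WS on a 3×3 grid — tracing PE[1][2] and its feeders:
  t=0 PE[0][2]: acc=0 h=0 v=0
  t=0 PE[1][1]: acc=0 h=0 v=0
  t=0 PE[1][2]: acc=0 h=0 v=0
  t=1 PE[0][2]: acc=0 h=0 v=0
  t=1 PE[1][1]: acc=0 h=0 v=0
  t=1 PE[1][2]: acc=0 h=0 v=0
  t=2 PE[0][2]: acc=24 h=6 v=24
  t=2 PE[1][1]: acc=51 h=3 v=51
  t=2 PE[1][2]: acc=0 h=0 v=0
  t=3 PE[0][2]: acc=36 h=9 v=36
  t=3 PE[1][1]: acc=87 h=8 v=87
  t=3 PE[1][2]: acc=42 h=3 v=42
  t=4 PE[0][2]: acc=0 h=0 v=0
  t=4 PE[1][1]: acc=0 h=0 v=0
  t=4 PE[1][2]: acc=84 h=8 v=84

PE[1][2].acc = 84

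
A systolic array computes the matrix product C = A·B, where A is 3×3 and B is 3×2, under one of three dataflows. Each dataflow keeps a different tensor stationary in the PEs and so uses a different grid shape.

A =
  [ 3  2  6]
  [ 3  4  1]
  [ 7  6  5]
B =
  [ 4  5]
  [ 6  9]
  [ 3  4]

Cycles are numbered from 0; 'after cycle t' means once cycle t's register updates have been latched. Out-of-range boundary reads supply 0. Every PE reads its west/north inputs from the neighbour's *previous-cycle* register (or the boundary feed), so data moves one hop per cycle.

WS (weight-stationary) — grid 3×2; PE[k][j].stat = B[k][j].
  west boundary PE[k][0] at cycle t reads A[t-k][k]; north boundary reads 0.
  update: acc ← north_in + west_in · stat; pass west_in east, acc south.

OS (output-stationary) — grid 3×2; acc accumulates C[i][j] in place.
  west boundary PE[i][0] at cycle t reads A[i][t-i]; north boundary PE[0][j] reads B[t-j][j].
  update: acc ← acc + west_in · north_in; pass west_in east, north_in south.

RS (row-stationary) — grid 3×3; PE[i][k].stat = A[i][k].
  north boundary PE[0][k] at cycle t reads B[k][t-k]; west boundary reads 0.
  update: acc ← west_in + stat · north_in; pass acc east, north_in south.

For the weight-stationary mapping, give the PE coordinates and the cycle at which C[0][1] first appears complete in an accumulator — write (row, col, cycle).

Under WS, C[0][1] lands at PE[2][1]:
  0: (2,1).acc=0  regs=<0,0>
  1: (2,1).acc=0  regs=<0,0>
  2: (2,1).acc=0  regs=<0,0>
  3: (2,1).acc=57  regs=<6,57>

(row, col, cycle) = (2, 1, 3)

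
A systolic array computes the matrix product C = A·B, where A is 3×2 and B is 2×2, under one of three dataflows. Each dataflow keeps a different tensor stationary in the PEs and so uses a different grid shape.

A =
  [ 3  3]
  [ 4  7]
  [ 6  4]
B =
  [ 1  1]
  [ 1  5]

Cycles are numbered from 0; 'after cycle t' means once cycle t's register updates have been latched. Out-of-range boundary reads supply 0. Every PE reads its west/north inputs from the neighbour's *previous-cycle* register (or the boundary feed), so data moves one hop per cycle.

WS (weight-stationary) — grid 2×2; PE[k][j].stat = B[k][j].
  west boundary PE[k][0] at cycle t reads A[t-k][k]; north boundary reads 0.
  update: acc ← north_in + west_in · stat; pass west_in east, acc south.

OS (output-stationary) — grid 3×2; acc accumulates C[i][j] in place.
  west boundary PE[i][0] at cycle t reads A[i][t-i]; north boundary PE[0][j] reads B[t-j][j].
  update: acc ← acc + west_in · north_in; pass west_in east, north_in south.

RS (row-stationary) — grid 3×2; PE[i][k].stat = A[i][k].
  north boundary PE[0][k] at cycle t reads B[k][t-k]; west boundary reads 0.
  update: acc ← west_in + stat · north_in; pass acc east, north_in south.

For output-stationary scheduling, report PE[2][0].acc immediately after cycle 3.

OS (3×2). Following PE[2][0] plus its west/north inputs:
  @0  [1,0]  acc 0  |  →0  ↓0
  @0  [2,0]  acc 0  |  →0  ↓0
  @1  [1,0]  acc 4  |  →4  ↓1
  @1  [2,0]  acc 0  |  →0  ↓0
  @2  [1,0]  acc 11  |  →7  ↓1
  @2  [2,0]  acc 6  |  →6  ↓1
  @3  [1,0]  acc 11  |  →0  ↓0
  @3  [2,0]  acc 10  |  →4  ↓1

PE[2][0].acc = 10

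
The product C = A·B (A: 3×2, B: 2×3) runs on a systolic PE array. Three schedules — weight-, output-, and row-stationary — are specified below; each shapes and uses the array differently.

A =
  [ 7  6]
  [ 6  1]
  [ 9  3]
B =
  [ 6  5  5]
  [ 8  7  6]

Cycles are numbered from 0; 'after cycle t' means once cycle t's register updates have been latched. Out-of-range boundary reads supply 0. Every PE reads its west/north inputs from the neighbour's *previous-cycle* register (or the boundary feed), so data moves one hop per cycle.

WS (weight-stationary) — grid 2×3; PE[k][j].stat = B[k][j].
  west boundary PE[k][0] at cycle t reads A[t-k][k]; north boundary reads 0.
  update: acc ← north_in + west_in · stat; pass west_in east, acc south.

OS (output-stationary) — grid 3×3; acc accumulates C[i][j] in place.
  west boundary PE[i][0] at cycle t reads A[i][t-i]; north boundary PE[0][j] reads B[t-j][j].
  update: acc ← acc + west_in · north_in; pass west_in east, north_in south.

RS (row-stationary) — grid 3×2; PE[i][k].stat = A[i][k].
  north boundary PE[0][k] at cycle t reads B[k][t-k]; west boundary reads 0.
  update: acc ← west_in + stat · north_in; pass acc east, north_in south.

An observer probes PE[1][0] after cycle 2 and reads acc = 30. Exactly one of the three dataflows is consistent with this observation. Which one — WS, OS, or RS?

WS [2×3] PE[1][0] across cycles:
  after 0 — PE[1][0] acc=0, pass-E 0, pass-S 0
  after 1 — PE[1][0] acc=90, pass-E 6, pass-S 90
  after 2 — PE[1][0] acc=44, pass-E 1, pass-S 44
OS [3×3] PE[1][0] across cycles:
  after 0 — PE[1][0] acc=0, pass-E 0, pass-S 0
  after 1 — PE[1][0] acc=36, pass-E 6, pass-S 6
  after 2 — PE[1][0] acc=44, pass-E 1, pass-S 8
RS [3×2] PE[1][0] across cycles:
  after 0 — PE[1][0] acc=0, pass-E 0, pass-S 0
  after 1 — PE[1][0] acc=36, pass-E 36, pass-S 6
  after 2 — PE[1][0] acc=30, pass-E 30, pass-S 5

dataflow = RS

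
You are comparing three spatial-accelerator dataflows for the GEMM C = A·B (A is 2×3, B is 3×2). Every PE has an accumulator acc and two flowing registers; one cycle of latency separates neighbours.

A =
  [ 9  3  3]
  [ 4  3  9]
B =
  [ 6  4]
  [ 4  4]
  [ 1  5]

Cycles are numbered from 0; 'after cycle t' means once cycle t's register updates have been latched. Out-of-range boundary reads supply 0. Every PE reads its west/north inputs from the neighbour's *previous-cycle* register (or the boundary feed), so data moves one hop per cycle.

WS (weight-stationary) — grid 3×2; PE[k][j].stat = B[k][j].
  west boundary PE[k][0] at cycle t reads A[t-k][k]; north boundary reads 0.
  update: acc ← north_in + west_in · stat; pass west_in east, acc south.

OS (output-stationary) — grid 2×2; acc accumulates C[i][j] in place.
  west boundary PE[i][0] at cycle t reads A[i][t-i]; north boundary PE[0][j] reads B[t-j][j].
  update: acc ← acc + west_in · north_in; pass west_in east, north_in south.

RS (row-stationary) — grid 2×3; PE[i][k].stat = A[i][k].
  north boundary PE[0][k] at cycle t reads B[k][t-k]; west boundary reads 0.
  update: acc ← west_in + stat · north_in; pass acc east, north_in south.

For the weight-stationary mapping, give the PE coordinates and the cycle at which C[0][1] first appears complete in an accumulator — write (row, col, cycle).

WS — PE[2][1] is where C[0][1] collects:
  [0] (2,1) acc=0 (h:0 v:0)
  [1] (2,1) acc=0 (h:0 v:0)
  [2] (2,1) acc=0 (h:0 v:0)
  [3] (2,1) acc=63 (h:3 v:63)

(row, col, cycle) = (2, 1, 3)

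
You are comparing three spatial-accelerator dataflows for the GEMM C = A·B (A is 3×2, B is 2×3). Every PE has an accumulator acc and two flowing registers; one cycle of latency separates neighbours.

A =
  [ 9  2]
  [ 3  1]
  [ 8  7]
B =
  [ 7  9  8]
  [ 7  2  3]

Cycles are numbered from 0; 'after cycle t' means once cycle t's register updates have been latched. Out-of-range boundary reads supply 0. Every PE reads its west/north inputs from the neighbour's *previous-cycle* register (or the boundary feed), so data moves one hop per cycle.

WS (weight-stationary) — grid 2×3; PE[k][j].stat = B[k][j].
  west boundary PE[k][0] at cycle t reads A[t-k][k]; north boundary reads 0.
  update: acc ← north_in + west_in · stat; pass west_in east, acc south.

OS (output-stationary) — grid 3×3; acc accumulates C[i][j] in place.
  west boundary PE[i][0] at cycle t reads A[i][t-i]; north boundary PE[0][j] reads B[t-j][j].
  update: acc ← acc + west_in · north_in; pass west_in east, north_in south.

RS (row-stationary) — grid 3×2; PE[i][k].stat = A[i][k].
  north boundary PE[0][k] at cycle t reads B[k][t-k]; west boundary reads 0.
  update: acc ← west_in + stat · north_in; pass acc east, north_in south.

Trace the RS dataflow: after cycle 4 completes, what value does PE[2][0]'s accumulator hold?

Tracing RS — 3×2 array, target PE[2][0]:
  cycle 0: PE[1][0] → acc 0, east 0, south 0
  cycle 0: PE[2][0] → acc 0, east 0, south 0
  cycle 1: PE[1][0] → acc 21, east 21, south 7
  cycle 1: PE[2][0] → acc 0, east 0, south 0
  cycle 2: PE[1][0] → acc 27, east 27, south 9
  cycle 2: PE[2][0] → acc 56, east 56, south 7
  cycle 3: PE[1][0] → acc 24, east 24, south 8
  cycle 3: PE[2][0] → acc 72, east 72, south 9
  cycle 4: PE[1][0] → acc 0, east 0, south 0
  cycle 4: PE[2][0] → acc 64, east 64, south 8

PE[2][0].acc = 64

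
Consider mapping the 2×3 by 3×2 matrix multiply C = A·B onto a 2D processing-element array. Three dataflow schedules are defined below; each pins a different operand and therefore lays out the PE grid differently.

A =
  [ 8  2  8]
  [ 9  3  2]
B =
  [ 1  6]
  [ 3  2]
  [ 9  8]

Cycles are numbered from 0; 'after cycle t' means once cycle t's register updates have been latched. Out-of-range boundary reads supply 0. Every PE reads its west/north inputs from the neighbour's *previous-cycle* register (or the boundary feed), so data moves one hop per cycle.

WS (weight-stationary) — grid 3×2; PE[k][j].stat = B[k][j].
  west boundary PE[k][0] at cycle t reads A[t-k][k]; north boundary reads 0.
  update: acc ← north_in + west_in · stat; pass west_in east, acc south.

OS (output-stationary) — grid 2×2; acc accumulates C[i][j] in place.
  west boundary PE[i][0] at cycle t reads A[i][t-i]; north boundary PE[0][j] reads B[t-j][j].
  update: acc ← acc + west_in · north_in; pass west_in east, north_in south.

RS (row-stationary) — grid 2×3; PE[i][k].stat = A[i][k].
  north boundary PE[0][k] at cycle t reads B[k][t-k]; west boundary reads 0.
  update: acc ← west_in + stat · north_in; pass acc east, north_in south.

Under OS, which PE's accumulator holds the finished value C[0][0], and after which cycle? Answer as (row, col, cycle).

OS: C[0][0] accumulates in PE[0][0]:
  cycle 0: PE[0][0] → acc 8, east 8, south 1
  cycle 1: PE[0][0] → acc 14, east 2, south 3
  cycle 2: PE[0][0] → acc 86, east 8, south 9

(row, col, cycle) = (0, 0, 2)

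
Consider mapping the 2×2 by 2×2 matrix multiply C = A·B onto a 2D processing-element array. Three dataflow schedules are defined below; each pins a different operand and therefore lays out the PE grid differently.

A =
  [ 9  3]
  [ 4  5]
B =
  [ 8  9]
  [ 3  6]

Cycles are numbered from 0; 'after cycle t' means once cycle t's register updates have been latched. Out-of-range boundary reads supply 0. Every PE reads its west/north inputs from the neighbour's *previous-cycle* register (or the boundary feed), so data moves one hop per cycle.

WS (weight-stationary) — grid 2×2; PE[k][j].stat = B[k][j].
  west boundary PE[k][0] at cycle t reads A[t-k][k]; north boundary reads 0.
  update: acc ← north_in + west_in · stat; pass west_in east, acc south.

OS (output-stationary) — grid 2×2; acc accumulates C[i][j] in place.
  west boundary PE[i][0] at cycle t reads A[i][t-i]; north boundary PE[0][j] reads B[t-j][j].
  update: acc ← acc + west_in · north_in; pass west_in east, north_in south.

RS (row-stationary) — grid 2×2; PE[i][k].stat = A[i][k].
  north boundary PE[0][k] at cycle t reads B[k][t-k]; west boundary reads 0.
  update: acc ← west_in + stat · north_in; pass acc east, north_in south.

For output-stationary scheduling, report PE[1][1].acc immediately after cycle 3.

Tracing OS — 2×2 array, target PE[1][1]:
  cycle 0: PE[0][1] → acc 0, east 0, south 0
  cycle 0: PE[1][0] → acc 0, east 0, south 0
  cycle 0: PE[1][1] → acc 0, east 0, south 0
  cycle 1: PE[0][1] → acc 81, east 9, south 9
  cycle 1: PE[1][0] → acc 32, east 4, south 8
  cycle 1: PE[1][1] → acc 0, east 0, south 0
  cycle 2: PE[0][1] → acc 99, east 3, south 6
  cycle 2: PE[1][0] → acc 47, east 5, south 3
  cycle 2: PE[1][1] → acc 36, east 4, south 9
  cycle 3: PE[0][1] → acc 99, east 0, south 0
  cycle 3: PE[1][0] → acc 47, east 0, south 0
  cycle 3: PE[1][1] → acc 66, east 5, south 6

PE[1][1].acc = 66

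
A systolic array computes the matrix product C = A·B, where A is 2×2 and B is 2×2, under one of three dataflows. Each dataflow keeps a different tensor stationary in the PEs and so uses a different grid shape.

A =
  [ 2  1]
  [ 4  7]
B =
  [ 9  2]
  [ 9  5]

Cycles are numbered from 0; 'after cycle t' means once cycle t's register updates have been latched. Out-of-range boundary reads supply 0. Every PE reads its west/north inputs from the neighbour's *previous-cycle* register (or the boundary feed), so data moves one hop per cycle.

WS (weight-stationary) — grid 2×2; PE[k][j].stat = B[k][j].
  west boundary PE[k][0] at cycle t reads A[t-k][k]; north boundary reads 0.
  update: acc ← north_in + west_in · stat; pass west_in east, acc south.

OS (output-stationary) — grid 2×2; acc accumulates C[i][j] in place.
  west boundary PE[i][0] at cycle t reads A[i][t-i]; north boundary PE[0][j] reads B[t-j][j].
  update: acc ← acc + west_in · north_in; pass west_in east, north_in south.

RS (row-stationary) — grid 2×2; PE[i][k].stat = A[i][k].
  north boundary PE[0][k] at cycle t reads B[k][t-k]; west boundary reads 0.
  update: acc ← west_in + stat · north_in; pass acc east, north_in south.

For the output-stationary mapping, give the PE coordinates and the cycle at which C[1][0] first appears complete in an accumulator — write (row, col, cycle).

OS — PE[1][0] is where C[1][0] collects:
  [0] (1,0) acc=0 (h:0 v:0)
  [1] (1,0) acc=36 (h:4 v:9)
  [2] (1,0) acc=99 (h:7 v:9)

(row, col, cycle) = (1, 0, 2)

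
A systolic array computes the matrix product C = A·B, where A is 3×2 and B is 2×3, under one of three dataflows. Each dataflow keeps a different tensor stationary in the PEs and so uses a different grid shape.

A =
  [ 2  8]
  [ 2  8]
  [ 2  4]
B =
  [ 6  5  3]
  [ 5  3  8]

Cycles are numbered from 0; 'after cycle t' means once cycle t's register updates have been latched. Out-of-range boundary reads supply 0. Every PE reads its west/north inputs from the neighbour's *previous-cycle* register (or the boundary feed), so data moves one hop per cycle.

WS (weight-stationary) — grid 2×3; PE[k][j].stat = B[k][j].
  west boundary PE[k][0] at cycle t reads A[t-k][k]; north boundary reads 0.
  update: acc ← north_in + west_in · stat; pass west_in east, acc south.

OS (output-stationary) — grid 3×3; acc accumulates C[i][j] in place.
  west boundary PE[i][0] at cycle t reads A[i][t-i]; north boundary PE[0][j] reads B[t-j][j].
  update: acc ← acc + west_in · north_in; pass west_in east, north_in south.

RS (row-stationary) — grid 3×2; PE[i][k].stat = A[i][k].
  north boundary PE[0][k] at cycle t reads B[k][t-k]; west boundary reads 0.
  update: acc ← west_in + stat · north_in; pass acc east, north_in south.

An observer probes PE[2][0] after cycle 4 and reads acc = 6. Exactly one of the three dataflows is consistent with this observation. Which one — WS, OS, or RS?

dataflow = RS

WS (2×3): PE[2][0] does not exist.
— OS: 3×3; PE[2][0] trace:
  @0  [2,0]  acc 0  |  →0  ↓0
  @1  [2,0]  acc 0  |  →0  ↓0
  @2  [2,0]  acc 12  |  →2  ↓6
  @3  [2,0]  acc 32  |  →4  ↓5
  @4  [2,0]  acc 32  |  →0  ↓0
— RS: 3×2; PE[2][0] trace:
  @0  [2,0]  acc 0  |  →0  ↓0
  @1  [2,0]  acc 0  |  →0  ↓0
  @2  [2,0]  acc 12  |  →12  ↓6
  @3  [2,0]  acc 10  |  →10  ↓5
  @4  [2,0]  acc 6  |  →6  ↓3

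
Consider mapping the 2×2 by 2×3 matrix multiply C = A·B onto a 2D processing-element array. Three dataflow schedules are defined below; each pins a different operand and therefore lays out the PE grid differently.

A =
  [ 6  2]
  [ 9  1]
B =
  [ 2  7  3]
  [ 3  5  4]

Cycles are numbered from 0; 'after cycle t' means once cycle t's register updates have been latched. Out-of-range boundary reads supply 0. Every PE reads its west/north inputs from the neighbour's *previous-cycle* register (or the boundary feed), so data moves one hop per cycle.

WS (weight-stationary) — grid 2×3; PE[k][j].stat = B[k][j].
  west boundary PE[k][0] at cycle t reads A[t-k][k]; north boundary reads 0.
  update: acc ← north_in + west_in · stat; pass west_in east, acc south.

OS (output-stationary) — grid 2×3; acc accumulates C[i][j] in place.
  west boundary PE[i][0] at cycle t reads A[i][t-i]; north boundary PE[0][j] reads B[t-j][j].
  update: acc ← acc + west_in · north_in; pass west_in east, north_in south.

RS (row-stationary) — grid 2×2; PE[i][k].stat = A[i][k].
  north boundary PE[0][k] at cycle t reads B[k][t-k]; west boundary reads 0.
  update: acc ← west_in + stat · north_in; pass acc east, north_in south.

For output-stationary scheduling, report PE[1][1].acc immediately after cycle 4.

PE[1][1].acc = 68

Tracing OS — 2×3 array, target PE[1][1]:
  step 0 · PE0,1: acc=0; fwd→0 fwd↓0
  step 0 · PE1,0: acc=0; fwd→0 fwd↓0
  step 0 · PE1,1: acc=0; fwd→0 fwd↓0
  step 1 · PE0,1: acc=42; fwd→6 fwd↓7
  step 1 · PE1,0: acc=18; fwd→9 fwd↓2
  step 1 · PE1,1: acc=0; fwd→0 fwd↓0
  step 2 · PE0,1: acc=52; fwd→2 fwd↓5
  step 2 · PE1,0: acc=21; fwd→1 fwd↓3
  step 2 · PE1,1: acc=63; fwd→9 fwd↓7
  step 3 · PE0,1: acc=52; fwd→0 fwd↓0
  step 3 · PE1,0: acc=21; fwd→0 fwd↓0
  step 3 · PE1,1: acc=68; fwd→1 fwd↓5
  step 4 · PE0,1: acc=52; fwd→0 fwd↓0
  step 4 · PE1,0: acc=21; fwd→0 fwd↓0
  step 4 · PE1,1: acc=68; fwd→0 fwd↓0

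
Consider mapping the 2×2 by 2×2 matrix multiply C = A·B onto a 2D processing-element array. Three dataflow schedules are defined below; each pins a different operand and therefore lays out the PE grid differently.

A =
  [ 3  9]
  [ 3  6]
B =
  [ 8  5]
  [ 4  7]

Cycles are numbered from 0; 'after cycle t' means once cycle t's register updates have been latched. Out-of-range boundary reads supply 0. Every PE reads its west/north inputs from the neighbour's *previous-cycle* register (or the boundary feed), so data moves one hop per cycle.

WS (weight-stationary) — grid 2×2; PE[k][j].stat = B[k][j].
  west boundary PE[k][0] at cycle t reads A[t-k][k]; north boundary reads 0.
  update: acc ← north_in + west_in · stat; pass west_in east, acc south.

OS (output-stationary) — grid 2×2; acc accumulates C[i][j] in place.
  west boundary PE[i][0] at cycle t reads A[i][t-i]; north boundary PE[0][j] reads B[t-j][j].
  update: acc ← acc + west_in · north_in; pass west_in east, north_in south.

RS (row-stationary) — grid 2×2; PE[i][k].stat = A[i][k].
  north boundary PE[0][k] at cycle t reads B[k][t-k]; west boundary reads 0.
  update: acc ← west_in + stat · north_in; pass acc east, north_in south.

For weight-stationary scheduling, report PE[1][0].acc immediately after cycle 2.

PE[1][0].acc = 48

WS on a 2×2 grid — tracing PE[1][0] and its feeders:
  step 0 · PE0,0: acc=24; fwd→3 fwd↓24
  step 0 · PE1,0: acc=0; fwd→0 fwd↓0
  step 1 · PE0,0: acc=24; fwd→3 fwd↓24
  step 1 · PE1,0: acc=60; fwd→9 fwd↓60
  step 2 · PE0,0: acc=0; fwd→0 fwd↓0
  step 2 · PE1,0: acc=48; fwd→6 fwd↓48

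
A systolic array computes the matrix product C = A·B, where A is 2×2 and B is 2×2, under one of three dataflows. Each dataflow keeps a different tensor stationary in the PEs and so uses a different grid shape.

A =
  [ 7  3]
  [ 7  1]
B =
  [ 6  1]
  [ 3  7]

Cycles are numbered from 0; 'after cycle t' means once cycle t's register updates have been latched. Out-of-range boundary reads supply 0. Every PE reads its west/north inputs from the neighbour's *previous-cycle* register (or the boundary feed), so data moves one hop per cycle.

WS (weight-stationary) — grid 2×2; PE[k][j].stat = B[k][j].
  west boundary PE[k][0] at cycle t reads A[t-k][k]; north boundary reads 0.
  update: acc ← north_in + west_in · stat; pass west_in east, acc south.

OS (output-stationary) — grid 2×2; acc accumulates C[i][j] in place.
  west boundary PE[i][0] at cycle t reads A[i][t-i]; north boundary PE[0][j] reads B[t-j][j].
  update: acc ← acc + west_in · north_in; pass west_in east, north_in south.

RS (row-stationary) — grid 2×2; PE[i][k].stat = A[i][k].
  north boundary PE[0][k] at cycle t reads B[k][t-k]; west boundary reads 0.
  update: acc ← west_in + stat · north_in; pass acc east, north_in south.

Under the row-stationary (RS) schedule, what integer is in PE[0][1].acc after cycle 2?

PE[0][1].acc = 28

RS 2×2: PE[0][1] cycle-by-cycle (with neighbour feeds):
  [0] (0,0) acc=42 (h:42 v:6)
  [0] (0,1) acc=0 (h:0 v:0)
  [1] (0,0) acc=7 (h:7 v:1)
  [1] (0,1) acc=51 (h:51 v:3)
  [2] (0,0) acc=0 (h:0 v:0)
  [2] (0,1) acc=28 (h:28 v:7)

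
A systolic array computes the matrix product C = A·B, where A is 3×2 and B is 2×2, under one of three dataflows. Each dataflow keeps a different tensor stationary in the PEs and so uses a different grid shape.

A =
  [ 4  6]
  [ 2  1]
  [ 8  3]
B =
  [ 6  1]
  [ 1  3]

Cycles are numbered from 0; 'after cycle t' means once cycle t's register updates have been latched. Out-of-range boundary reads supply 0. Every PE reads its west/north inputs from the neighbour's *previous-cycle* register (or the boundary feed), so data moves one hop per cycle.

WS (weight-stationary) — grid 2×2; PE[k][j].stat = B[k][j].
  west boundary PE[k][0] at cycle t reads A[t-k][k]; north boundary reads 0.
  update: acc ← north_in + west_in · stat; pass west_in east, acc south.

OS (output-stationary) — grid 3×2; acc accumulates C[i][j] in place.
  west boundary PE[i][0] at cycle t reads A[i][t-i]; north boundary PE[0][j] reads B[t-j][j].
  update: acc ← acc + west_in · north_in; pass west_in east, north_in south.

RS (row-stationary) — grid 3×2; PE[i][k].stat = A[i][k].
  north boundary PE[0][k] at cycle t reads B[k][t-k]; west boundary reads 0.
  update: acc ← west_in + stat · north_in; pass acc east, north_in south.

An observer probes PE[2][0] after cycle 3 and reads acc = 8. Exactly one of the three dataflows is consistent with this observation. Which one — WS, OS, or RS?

dataflow = RS

WS (2×2): PE[2][0] does not exist.
OS (3×2 grid), PE[2][0]:
  [0] (2,0) acc=0 (h:0 v:0)
  [1] (2,0) acc=0 (h:0 v:0)
  [2] (2,0) acc=48 (h:8 v:6)
  [3] (2,0) acc=51 (h:3 v:1)
RS (3×2 grid), PE[2][0]:
  [0] (2,0) acc=0 (h:0 v:0)
  [1] (2,0) acc=0 (h:0 v:0)
  [2] (2,0) acc=48 (h:48 v:6)
  [3] (2,0) acc=8 (h:8 v:1)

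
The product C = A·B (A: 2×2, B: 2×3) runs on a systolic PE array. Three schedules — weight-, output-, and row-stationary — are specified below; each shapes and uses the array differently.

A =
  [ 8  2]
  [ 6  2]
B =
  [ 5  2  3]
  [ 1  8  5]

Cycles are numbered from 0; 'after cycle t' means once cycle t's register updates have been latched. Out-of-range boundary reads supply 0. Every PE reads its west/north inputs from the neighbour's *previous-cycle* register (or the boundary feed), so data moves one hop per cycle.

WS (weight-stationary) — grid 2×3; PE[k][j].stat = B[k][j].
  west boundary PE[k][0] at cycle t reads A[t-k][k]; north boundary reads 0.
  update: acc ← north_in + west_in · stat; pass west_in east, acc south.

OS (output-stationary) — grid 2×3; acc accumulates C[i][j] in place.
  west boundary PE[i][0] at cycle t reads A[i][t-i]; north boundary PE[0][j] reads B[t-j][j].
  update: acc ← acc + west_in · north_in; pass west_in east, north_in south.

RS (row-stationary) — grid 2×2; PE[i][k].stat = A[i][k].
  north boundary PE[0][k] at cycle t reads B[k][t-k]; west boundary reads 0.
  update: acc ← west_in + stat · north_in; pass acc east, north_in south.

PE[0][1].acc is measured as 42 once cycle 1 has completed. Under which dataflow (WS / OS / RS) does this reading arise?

WS [2×3] PE[0][1] across cycles:
  after 0 — PE[0][1] acc=0, pass-E 0, pass-S 0
  after 1 — PE[0][1] acc=16, pass-E 8, pass-S 16
OS [2×3] PE[0][1] across cycles:
  after 0 — PE[0][1] acc=0, pass-E 0, pass-S 0
  after 1 — PE[0][1] acc=16, pass-E 8, pass-S 2
RS [2×2] PE[0][1] across cycles:
  after 0 — PE[0][1] acc=0, pass-E 0, pass-S 0
  after 1 — PE[0][1] acc=42, pass-E 42, pass-S 1

dataflow = RS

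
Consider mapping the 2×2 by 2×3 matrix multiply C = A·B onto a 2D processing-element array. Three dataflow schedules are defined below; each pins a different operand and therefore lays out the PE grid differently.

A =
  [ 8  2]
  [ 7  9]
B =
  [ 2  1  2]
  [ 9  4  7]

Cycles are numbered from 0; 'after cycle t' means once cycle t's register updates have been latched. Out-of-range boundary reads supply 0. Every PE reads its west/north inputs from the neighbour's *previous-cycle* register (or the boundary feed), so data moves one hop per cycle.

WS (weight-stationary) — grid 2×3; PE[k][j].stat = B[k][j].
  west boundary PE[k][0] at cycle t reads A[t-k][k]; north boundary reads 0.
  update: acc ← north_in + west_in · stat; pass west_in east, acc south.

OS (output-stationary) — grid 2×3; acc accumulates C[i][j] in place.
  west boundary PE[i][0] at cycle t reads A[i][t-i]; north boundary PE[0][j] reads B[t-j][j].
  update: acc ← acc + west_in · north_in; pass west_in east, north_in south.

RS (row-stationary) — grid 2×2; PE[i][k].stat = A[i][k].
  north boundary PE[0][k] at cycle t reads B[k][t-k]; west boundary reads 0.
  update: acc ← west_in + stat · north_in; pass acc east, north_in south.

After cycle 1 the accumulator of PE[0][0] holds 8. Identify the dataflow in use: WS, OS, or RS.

dataflow = RS

Under WS (2×3), PE[0][0]:
  [0] (0,0) acc=16 (h:8 v:16)
  [1] (0,0) acc=14 (h:7 v:14)
Under OS (2×3), PE[0][0]:
  [0] (0,0) acc=16 (h:8 v:2)
  [1] (0,0) acc=34 (h:2 v:9)
Under RS (2×2), PE[0][0]:
  [0] (0,0) acc=16 (h:16 v:2)
  [1] (0,0) acc=8 (h:8 v:1)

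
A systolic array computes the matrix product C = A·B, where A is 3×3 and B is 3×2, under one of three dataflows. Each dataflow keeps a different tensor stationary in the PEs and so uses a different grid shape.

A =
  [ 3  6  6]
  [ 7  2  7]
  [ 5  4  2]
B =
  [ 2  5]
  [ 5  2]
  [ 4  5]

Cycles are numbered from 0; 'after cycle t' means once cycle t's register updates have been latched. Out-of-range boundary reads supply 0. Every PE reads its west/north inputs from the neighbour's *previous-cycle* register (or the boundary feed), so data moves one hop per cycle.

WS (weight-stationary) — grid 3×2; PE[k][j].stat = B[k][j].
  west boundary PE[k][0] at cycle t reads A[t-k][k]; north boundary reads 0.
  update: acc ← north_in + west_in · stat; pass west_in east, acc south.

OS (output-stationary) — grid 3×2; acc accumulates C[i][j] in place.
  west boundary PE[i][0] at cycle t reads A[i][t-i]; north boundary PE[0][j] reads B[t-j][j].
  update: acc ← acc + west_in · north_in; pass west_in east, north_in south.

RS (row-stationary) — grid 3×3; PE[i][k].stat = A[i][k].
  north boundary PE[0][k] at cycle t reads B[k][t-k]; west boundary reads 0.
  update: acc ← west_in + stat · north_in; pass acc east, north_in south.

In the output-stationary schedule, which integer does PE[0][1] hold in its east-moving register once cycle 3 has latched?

register = 6

OS 3×2: PE[0][1] cycle-by-cycle (with neighbour feeds):
  0: (0,0).acc=6  regs=<3,2>
  0: (0,1).acc=0  regs=<0,0>
  1: (0,0).acc=36  regs=<6,5>
  1: (0,1).acc=15  regs=<3,5>
  2: (0,0).acc=60  regs=<6,4>
  2: (0,1).acc=27  regs=<6,2>
  3: (0,0).acc=60  regs=<0,0>
  3: (0,1).acc=57  regs=<6,5>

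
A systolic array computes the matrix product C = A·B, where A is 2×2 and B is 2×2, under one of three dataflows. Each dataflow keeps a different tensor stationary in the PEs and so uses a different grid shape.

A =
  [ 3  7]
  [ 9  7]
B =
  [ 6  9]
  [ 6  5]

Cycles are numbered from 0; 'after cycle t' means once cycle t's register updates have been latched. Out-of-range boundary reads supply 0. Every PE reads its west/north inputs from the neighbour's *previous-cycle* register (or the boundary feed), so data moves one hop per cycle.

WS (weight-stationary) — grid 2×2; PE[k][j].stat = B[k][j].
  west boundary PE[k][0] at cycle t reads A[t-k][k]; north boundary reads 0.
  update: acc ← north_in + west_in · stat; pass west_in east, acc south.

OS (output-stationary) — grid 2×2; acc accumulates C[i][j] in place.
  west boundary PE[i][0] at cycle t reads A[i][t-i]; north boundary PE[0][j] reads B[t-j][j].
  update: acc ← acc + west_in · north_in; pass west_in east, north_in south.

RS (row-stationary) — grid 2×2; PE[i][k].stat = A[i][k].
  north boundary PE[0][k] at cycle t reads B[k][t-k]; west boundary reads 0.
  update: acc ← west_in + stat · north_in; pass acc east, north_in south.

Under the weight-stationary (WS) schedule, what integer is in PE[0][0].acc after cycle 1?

WS 2×2: PE[0][0] cycle-by-cycle (with neighbour feeds):
  after 0 — PE[0][0] acc=18, pass-E 3, pass-S 18
  after 1 — PE[0][0] acc=54, pass-E 9, pass-S 54

PE[0][0].acc = 54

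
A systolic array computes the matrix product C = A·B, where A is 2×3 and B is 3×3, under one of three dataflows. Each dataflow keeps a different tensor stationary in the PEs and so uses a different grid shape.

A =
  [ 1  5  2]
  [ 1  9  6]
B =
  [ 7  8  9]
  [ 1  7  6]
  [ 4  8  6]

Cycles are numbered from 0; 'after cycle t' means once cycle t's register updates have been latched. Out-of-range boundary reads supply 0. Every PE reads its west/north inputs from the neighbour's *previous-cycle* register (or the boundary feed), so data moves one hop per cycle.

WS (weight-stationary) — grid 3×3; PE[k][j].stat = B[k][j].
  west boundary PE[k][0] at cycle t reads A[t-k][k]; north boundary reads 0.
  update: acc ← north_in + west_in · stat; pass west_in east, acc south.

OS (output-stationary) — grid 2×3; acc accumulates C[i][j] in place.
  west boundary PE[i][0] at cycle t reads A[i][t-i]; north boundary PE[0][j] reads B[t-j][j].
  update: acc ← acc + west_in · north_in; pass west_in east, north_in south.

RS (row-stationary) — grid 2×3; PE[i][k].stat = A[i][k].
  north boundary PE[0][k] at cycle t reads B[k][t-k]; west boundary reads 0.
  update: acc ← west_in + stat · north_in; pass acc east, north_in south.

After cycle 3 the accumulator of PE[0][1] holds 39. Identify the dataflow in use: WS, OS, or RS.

dataflow = RS

Under WS (3×3), PE[0][1]:
  0: (0,1).acc=0  regs=<0,0>
  1: (0,1).acc=8  regs=<1,8>
  2: (0,1).acc=8  regs=<1,8>
  3: (0,1).acc=0  regs=<0,0>
Under OS (2×3), PE[0][1]:
  0: (0,1).acc=0  regs=<0,0>
  1: (0,1).acc=8  regs=<1,8>
  2: (0,1).acc=43  regs=<5,7>
  3: (0,1).acc=59  regs=<2,8>
Under RS (2×3), PE[0][1]:
  0: (0,1).acc=0  regs=<0,0>
  1: (0,1).acc=12  regs=<12,1>
  2: (0,1).acc=43  regs=<43,7>
  3: (0,1).acc=39  regs=<39,6>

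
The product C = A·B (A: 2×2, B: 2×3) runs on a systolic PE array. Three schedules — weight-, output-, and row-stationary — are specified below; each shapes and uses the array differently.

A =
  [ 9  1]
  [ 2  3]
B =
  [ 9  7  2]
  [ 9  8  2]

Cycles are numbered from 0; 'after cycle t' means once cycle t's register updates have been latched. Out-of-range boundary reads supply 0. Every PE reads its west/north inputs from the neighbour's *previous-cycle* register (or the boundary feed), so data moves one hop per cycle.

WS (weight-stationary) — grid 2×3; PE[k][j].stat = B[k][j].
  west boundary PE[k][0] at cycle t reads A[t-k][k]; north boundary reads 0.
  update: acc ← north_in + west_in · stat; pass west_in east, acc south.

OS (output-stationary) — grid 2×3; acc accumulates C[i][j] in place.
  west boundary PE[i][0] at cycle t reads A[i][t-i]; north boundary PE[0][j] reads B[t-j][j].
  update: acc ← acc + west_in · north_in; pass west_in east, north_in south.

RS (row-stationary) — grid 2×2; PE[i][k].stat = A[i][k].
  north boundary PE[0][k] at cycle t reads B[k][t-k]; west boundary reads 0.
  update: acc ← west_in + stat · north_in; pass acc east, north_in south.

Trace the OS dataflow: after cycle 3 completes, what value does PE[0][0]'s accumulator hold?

PE[0][0].acc = 90

OS on a 2×3 grid — tracing PE[0][0] and its feeders:
  c0 r0c0: 81 / 9 / 9
  c1 r0c0: 90 / 1 / 9
  c2 r0c0: 90 / 0 / 0
  c3 r0c0: 90 / 0 / 0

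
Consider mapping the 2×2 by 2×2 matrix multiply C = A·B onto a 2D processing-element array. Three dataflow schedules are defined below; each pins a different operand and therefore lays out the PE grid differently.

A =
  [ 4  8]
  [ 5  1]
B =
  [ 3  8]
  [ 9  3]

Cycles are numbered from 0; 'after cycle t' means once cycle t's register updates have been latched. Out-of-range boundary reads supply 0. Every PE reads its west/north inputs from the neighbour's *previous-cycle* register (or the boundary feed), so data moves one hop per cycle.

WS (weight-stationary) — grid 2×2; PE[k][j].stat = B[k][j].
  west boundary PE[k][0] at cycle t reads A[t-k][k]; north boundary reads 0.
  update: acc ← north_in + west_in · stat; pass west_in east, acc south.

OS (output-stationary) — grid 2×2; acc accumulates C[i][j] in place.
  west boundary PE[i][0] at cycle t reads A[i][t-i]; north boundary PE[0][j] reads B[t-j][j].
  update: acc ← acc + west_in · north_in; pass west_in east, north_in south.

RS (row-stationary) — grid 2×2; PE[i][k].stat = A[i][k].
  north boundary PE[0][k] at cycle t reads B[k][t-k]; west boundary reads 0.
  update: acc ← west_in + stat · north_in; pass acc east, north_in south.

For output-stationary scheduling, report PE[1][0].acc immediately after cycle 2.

Tracing OS — 2×2 array, target PE[1][0]:
  after 0 — PE[0][0] acc=12, pass-E 4, pass-S 3
  after 0 — PE[1][0] acc=0, pass-E 0, pass-S 0
  after 1 — PE[0][0] acc=84, pass-E 8, pass-S 9
  after 1 — PE[1][0] acc=15, pass-E 5, pass-S 3
  after 2 — PE[0][0] acc=84, pass-E 0, pass-S 0
  after 2 — PE[1][0] acc=24, pass-E 1, pass-S 9

PE[1][0].acc = 24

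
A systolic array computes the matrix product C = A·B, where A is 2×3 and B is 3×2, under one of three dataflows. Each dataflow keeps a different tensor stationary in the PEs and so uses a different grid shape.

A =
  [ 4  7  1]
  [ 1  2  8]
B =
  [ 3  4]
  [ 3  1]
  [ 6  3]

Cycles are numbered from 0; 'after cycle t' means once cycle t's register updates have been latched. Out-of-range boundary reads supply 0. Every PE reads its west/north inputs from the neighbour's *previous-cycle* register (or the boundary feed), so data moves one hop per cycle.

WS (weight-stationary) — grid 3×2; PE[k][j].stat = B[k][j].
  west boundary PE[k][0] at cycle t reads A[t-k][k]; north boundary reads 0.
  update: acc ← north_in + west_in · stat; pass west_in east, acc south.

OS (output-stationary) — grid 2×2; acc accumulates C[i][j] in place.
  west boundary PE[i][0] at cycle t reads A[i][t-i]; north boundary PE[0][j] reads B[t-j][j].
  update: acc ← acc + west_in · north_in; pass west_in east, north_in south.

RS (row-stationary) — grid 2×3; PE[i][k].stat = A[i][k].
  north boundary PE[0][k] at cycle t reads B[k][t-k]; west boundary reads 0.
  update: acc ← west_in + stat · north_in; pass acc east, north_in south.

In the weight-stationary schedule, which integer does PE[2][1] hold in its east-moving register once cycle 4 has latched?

Tracing WS — 3×2 array, target PE[2][1]:
  cycle 0: PE[1][1] → acc 0, east 0, south 0
  cycle 0: PE[2][0] → acc 0, east 0, south 0
  cycle 0: PE[2][1] → acc 0, east 0, south 0
  cycle 1: PE[1][1] → acc 0, east 0, south 0
  cycle 1: PE[2][0] → acc 0, east 0, south 0
  cycle 1: PE[2][1] → acc 0, east 0, south 0
  cycle 2: PE[1][1] → acc 23, east 7, south 23
  cycle 2: PE[2][0] → acc 39, east 1, south 39
  cycle 2: PE[2][1] → acc 0, east 0, south 0
  cycle 3: PE[1][1] → acc 6, east 2, south 6
  cycle 3: PE[2][0] → acc 57, east 8, south 57
  cycle 3: PE[2][1] → acc 26, east 1, south 26
  cycle 4: PE[1][1] → acc 0, east 0, south 0
  cycle 4: PE[2][0] → acc 0, east 0, south 0
  cycle 4: PE[2][1] → acc 30, east 8, south 30

register = 8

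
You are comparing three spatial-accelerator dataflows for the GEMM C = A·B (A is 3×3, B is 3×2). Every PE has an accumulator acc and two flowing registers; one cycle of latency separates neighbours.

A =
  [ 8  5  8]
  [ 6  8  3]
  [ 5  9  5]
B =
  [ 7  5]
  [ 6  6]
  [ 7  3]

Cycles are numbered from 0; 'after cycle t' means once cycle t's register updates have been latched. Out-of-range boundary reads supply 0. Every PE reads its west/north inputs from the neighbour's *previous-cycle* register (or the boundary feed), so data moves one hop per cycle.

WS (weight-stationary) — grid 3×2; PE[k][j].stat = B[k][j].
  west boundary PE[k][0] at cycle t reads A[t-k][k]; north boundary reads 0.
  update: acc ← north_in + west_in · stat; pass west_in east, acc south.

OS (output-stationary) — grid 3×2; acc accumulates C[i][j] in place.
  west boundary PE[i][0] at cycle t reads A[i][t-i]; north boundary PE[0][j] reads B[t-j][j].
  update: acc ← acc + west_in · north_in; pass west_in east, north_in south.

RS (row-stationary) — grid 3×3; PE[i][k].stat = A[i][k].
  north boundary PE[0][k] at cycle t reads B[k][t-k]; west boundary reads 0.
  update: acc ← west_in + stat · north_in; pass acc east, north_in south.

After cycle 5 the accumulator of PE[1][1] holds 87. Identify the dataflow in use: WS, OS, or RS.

— WS: 3×2; PE[1][1] trace:
  c0 r1c1: 0 / 0 / 0
  c1 r1c1: 0 / 0 / 0
  c2 r1c1: 70 / 5 / 70
  c3 r1c1: 78 / 8 / 78
  c4 r1c1: 79 / 9 / 79
  c5 r1c1: 0 / 0 / 0
— OS: 3×2; PE[1][1] trace:
  c0 r1c1: 0 / 0 / 0
  c1 r1c1: 0 / 0 / 0
  c2 r1c1: 30 / 6 / 5
  c3 r1c1: 78 / 8 / 6
  c4 r1c1: 87 / 3 / 3
  c5 r1c1: 87 / 0 / 0
— RS: 3×3; PE[1][1] trace:
  c0 r1c1: 0 / 0 / 0
  c1 r1c1: 0 / 0 / 0
  c2 r1c1: 90 / 90 / 6
  c3 r1c1: 78 / 78 / 6
  c4 r1c1: 0 / 0 / 0
  c5 r1c1: 0 / 0 / 0

dataflow = OS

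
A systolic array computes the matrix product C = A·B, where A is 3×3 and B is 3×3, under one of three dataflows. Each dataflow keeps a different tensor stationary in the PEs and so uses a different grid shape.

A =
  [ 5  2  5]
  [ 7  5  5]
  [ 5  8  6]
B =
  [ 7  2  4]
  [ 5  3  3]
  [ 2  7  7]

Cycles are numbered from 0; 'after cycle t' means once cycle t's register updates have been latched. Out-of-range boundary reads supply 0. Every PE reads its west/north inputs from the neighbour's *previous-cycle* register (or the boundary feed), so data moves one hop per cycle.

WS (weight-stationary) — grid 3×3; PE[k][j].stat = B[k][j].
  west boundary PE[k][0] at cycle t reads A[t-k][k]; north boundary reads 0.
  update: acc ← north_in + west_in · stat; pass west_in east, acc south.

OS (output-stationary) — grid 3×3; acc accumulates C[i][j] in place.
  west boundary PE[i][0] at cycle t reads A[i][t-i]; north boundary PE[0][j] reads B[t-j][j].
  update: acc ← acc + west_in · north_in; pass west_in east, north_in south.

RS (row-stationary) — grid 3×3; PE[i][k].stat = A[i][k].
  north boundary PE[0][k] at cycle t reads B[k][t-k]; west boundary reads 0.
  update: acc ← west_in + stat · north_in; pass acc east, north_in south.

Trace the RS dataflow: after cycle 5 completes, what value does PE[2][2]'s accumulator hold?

PE[2][2].acc = 76

RS on a 3×3 grid — tracing PE[2][2] and its feeders:
  c0 r1c2: 0 / 0 / 0
  c0 r2c1: 0 / 0 / 0
  c0 r2c2: 0 / 0 / 0
  c1 r1c2: 0 / 0 / 0
  c1 r2c1: 0 / 0 / 0
  c1 r2c2: 0 / 0 / 0
  c2 r1c2: 0 / 0 / 0
  c2 r2c1: 0 / 0 / 0
  c2 r2c2: 0 / 0 / 0
  c3 r1c2: 84 / 84 / 2
  c3 r2c1: 75 / 75 / 5
  c3 r2c2: 0 / 0 / 0
  c4 r1c2: 64 / 64 / 7
  c4 r2c1: 34 / 34 / 3
  c4 r2c2: 87 / 87 / 2
  c5 r1c2: 78 / 78 / 7
  c5 r2c1: 44 / 44 / 3
  c5 r2c2: 76 / 76 / 7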